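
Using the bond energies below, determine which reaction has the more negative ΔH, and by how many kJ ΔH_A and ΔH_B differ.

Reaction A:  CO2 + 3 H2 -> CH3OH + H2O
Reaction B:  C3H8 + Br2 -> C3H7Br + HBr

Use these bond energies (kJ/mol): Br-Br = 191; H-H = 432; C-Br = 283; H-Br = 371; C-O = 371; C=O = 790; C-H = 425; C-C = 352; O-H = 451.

Reaction A, by 85 kJ

Reaction A:
  Bonds broken (reactants):
    C=O: 2 × 790 = 1580
    H-H: 3 × 432 = 1296
    Σ(broken) = 2876 kJ
  Bonds formed (products):
    C-H: 3 × 425 = 1275
    C-O: 1 × 371 = 371
    O-H: 3 × 451 = 1353
    Σ(formed) = 2999 kJ
  ΔH_A = 2876 − 2999 = −123 kJ
Reaction B:
  Bonds broken (reactants):
    Br-Br: 1 × 191 = 191
    C-C: 2 × 352 = 704
    C-H: 8 × 425 = 3400
    Σ(broken) = 4295 kJ
  Bonds formed (products):
    C-Br: 1 × 283 = 283
    C-C: 2 × 352 = 704
    C-H: 7 × 425 = 2975
    H-Br: 1 × 371 = 371
    Σ(formed) = 4333 kJ
  ΔH_B = 4295 − 4333 = −38 kJ
ΔH_A − ΔH_B = −85 kJ, so reaction A has the more negative ΔH; |ΔH_A − ΔH_B| = 85 kJ.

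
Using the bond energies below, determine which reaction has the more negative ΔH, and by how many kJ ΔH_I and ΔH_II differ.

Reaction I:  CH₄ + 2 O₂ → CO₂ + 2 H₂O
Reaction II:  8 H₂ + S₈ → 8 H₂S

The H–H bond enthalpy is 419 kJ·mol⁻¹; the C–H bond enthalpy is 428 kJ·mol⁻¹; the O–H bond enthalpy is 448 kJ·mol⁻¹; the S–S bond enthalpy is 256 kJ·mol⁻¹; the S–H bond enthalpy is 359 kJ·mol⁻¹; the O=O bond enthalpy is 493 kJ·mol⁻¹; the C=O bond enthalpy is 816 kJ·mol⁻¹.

Reaction I, by 382 kJ

Reaction I:
  Bonds broken (reactants):
    C–H: 4 × 428 = 1712
    O=O: 2 × 493 = 986
    Σ(broken) = 2698 kJ
  Bonds formed (products):
    C=O: 2 × 816 = 1632
    O–H: 4 × 448 = 1792
    Σ(formed) = 3424 kJ
  ΔH_I = 2698 − 3424 = −726 kJ
Reaction II:
  Bonds broken (reactants):
    H–H: 8 × 419 = 3352
    S–S: 8 × 256 = 2048
    Σ(broken) = 5400 kJ
  Bonds formed (products):
    S–H: 16 × 359 = 5744
    Σ(formed) = 5744 kJ
  ΔH_II = 5400 − 5744 = −344 kJ
ΔH_I − ΔH_II = −382 kJ, so reaction I has the more negative ΔH; |ΔH_I − ΔH_II| = 382 kJ.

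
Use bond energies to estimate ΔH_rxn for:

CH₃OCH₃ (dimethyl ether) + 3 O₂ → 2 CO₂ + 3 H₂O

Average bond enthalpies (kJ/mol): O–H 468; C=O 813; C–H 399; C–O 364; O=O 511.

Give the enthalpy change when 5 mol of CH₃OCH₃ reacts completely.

Bonds broken (reactants):
  C–H: 6 × 399 = 2394
  C–O: 2 × 364 = 728
  O=O: 3 × 511 = 1533
  Σ(broken) = 4655 kJ
Bonds formed (products):
  C=O: 4 × 813 = 3252
  O–H: 6 × 468 = 2808
  Σ(formed) = 6060 kJ
ΔH = Σ(broken) − Σ(formed) = 4655 − 6060 = −1405 kJ
For 5× the reaction as written: 5 × (−1405) = −7025 kJ

ΔH = −7025 kJ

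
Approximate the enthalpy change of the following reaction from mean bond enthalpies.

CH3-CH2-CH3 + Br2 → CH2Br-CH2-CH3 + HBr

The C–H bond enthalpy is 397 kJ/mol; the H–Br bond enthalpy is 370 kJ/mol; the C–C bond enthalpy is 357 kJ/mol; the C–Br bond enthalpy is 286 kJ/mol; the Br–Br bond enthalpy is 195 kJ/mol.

ΔH ≈ −64 kJ

Bonds broken (reactants):
  Br–Br: 1 × 195 = 195
  C–C: 2 × 357 = 714
  C–H: 8 × 397 = 3176
  Σ(broken) = 4085 kJ
Bonds formed (products):
  C–Br: 1 × 286 = 286
  C–C: 2 × 357 = 714
  C–H: 7 × 397 = 2779
  H–Br: 1 × 370 = 370
  Σ(formed) = 4149 kJ
ΔH = Σ(broken) − Σ(formed) = 4085 − 4149 = −64 kJ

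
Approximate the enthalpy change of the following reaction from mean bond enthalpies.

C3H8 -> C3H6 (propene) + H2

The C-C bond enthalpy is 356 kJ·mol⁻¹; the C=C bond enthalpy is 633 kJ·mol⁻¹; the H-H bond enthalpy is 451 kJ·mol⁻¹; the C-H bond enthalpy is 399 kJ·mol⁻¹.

Bonds broken (reactants):
  C-C: 2 × 356 = 712
  C-H: 8 × 399 = 3192
  Σ(broken) = 3904 kJ
Bonds formed (products):
  C-C: 1 × 356 = 356
  C-H: 6 × 399 = 2394
  C=C: 1 × 633 = 633
  H-H: 1 × 451 = 451
  Σ(formed) = 3834 kJ
ΔH = Σ(broken) − Σ(formed) = 3904 − 3834 = +70 kJ

ΔH ≈ +70 kJ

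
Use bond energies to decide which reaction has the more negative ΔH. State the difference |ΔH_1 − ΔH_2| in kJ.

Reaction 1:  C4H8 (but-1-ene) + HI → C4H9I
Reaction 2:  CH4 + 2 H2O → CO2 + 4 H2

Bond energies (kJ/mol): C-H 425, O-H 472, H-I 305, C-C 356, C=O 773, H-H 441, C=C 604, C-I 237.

Reaction 1, by 387 kJ

Reaction 1:
  Bonds broken (reactants):
    C-C: 2 × 356 = 712
    C-H: 8 × 425 = 3400
    C=C: 1 × 604 = 604
    H-I: 1 × 305 = 305
    Σ(broken) = 5021 kJ
  Bonds formed (products):
    C-C: 3 × 356 = 1068
    C-H: 9 × 425 = 3825
    C-I: 1 × 237 = 237
    Σ(formed) = 5130 kJ
  ΔH_1 = 5021 − 5130 = −109 kJ
Reaction 2:
  Bonds broken (reactants):
    C-H: 4 × 425 = 1700
    O-H: 4 × 472 = 1888
    Σ(broken) = 3588 kJ
  Bonds formed (products):
    C=O: 2 × 773 = 1546
    H-H: 4 × 441 = 1764
    Σ(formed) = 3310 kJ
  ΔH_2 = 3588 − 3310 = +278 kJ
ΔH_1 − ΔH_2 = −387 kJ, so reaction 1 has the more negative ΔH; |ΔH_1 − ΔH_2| = 387 kJ.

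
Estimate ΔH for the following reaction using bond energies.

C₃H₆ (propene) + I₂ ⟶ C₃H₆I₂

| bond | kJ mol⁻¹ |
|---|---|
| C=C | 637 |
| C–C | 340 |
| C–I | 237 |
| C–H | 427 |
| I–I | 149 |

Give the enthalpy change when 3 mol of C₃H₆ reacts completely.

Bonds broken (reactants):
  C–C: 1 × 340 = 340
  C–H: 6 × 427 = 2562
  C=C: 1 × 637 = 637
  I–I: 1 × 149 = 149
  Σ(broken) = 3688 kJ
Bonds formed (products):
  C–C: 2 × 340 = 680
  C–H: 6 × 427 = 2562
  C–I: 2 × 237 = 474
  Σ(formed) = 3716 kJ
ΔH = Σ(broken) − Σ(formed) = 3688 − 3716 = −28 kJ
For 3× the reaction as written: 3 × (−28) = −84 kJ

ΔH = −84 kJ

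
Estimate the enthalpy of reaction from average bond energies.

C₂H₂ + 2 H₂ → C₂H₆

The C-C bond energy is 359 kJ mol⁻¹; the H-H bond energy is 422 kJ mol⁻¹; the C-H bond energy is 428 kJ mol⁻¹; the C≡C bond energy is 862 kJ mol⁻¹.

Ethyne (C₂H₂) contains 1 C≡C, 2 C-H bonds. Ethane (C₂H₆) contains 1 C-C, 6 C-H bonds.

ΔH ≈ −365 kJ

Bonds broken (reactants):
  C≡C: 1 × 862 = 862
  C-H: 2 × 428 = 856
  H-H: 2 × 422 = 844
  Σ(broken) = 2562 kJ
Bonds formed (products):
  C-C: 1 × 359 = 359
  C-H: 6 × 428 = 2568
  Σ(formed) = 2927 kJ
ΔH = Σ(broken) − Σ(formed) = 2562 − 2927 = −365 kJ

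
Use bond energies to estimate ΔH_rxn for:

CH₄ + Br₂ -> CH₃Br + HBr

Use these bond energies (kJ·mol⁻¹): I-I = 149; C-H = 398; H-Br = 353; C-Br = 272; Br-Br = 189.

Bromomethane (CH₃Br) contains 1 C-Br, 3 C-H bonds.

ΔH ≈ −38 kJ

Bonds broken (reactants):
  Br-Br: 1 × 189 = 189
  C-H: 4 × 398 = 1592
  Σ(broken) = 1781 kJ
Bonds formed (products):
  C-Br: 1 × 272 = 272
  C-H: 3 × 398 = 1194
  H-Br: 1 × 353 = 353
  Σ(formed) = 1819 kJ
ΔH = Σ(broken) − Σ(formed) = 1781 − 1819 = −38 kJ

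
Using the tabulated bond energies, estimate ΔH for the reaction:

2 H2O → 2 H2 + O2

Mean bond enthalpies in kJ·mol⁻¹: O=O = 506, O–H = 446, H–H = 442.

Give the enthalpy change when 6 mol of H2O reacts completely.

ΔH = +1182 kJ

Bonds broken (reactants):
  O–H: 4 × 446 = 1784
  Σ(broken) = 1784 kJ
Bonds formed (products):
  H–H: 2 × 442 = 884
  O=O: 1 × 506 = 506
  Σ(formed) = 1390 kJ
ΔH = Σ(broken) − Σ(formed) = 1784 − 1390 = +394 kJ
For 3× the reaction as written: 3 × (+394) = +1182 kJ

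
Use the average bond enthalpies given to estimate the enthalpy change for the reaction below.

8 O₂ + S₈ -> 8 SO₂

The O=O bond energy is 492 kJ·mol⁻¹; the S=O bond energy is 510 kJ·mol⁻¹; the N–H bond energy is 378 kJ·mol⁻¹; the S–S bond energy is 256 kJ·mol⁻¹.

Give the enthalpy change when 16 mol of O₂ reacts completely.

Bonds broken (reactants):
  O=O: 8 × 492 = 3936
  S–S: 8 × 256 = 2048
  Σ(broken) = 5984 kJ
Bonds formed (products):
  S=O: 16 × 510 = 8160
  Σ(formed) = 8160 kJ
ΔH = Σ(broken) − Σ(formed) = 5984 − 8160 = −2176 kJ
For 2× the reaction as written: 2 × (−2176) = −4352 kJ

ΔH = −4352 kJ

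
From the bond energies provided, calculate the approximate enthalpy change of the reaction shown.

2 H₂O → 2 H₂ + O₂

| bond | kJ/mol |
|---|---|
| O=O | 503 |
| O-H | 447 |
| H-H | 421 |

Bonds broken (reactants):
  O-H: 4 × 447 = 1788
  Σ(broken) = 1788 kJ
Bonds formed (products):
  H-H: 2 × 421 = 842
  O=O: 1 × 503 = 503
  Σ(formed) = 1345 kJ
ΔH = Σ(broken) − Σ(formed) = 1788 − 1345 = +443 kJ

ΔH ≈ +443 kJ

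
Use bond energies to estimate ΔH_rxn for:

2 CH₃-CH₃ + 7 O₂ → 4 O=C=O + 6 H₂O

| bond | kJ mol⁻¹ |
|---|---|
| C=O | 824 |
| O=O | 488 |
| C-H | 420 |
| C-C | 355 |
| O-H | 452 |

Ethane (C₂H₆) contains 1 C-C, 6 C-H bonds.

Bonds broken (reactants):
  C-C: 2 × 355 = 710
  C-H: 12 × 420 = 5040
  O=O: 7 × 488 = 3416
  Σ(broken) = 9166 kJ
Bonds formed (products):
  C=O: 8 × 824 = 6592
  O-H: 12 × 452 = 5424
  Σ(formed) = 12016 kJ
ΔH = Σ(broken) − Σ(formed) = 9166 − 12016 = −2850 kJ

ΔH ≈ −2850 kJ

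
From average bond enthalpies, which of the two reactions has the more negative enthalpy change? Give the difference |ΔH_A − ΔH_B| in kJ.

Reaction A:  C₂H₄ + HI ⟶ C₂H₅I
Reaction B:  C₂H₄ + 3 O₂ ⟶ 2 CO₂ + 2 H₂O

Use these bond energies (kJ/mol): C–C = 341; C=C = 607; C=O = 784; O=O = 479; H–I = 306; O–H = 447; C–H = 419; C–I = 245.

Reaction B, by 1112 kJ

Reaction A:
  Bonds broken (reactants):
    C–H: 4 × 419 = 1676
    C=C: 1 × 607 = 607
    H–I: 1 × 306 = 306
    Σ(broken) = 2589 kJ
  Bonds formed (products):
    C–C: 1 × 341 = 341
    C–H: 5 × 419 = 2095
    C–I: 1 × 245 = 245
    Σ(formed) = 2681 kJ
  ΔH_A = 2589 − 2681 = −92 kJ
Reaction B:
  Bonds broken (reactants):
    C–H: 4 × 419 = 1676
    C=C: 1 × 607 = 607
    O=O: 3 × 479 = 1437
    Σ(broken) = 3720 kJ
  Bonds formed (products):
    C=O: 4 × 784 = 3136
    O–H: 4 × 447 = 1788
    Σ(formed) = 4924 kJ
  ΔH_B = 3720 − 4924 = −1204 kJ
ΔH_A − ΔH_B = +1112 kJ, so reaction B has the more negative ΔH; |ΔH_A − ΔH_B| = 1112 kJ.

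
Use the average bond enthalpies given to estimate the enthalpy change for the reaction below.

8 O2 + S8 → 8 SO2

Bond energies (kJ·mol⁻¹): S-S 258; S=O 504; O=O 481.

Bonds broken (reactants):
  O=O: 8 × 481 = 3848
  S-S: 8 × 258 = 2064
  Σ(broken) = 5912 kJ
Bonds formed (products):
  S=O: 16 × 504 = 8064
  Σ(formed) = 8064 kJ
ΔH = Σ(broken) − Σ(formed) = 5912 − 8064 = −2152 kJ

ΔH ≈ −2152 kJ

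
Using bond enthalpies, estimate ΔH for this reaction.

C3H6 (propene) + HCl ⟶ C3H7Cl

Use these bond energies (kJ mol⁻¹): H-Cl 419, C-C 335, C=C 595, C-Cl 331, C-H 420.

Bonds broken (reactants):
  C-C: 1 × 335 = 335
  C-H: 6 × 420 = 2520
  C=C: 1 × 595 = 595
  H-Cl: 1 × 419 = 419
  Σ(broken) = 3869 kJ
Bonds formed (products):
  C-C: 2 × 335 = 670
  C-Cl: 1 × 331 = 331
  C-H: 7 × 420 = 2940
  Σ(formed) = 3941 kJ
ΔH = Σ(broken) − Σ(formed) = 3869 − 3941 = −72 kJ

ΔH ≈ −72 kJ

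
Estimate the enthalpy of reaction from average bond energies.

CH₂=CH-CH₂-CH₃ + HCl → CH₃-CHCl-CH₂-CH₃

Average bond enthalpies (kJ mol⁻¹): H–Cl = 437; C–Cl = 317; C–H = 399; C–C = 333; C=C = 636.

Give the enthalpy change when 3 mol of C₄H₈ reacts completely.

ΔH = +72 kJ

Bonds broken (reactants):
  C–C: 2 × 333 = 666
  C–H: 8 × 399 = 3192
  C=C: 1 × 636 = 636
  H–Cl: 1 × 437 = 437
  Σ(broken) = 4931 kJ
Bonds formed (products):
  C–C: 3 × 333 = 999
  C–Cl: 1 × 317 = 317
  C–H: 9 × 399 = 3591
  Σ(formed) = 4907 kJ
ΔH = Σ(broken) − Σ(formed) = 4931 − 4907 = +24 kJ
For 3× the reaction as written: 3 × (+24) = +72 kJ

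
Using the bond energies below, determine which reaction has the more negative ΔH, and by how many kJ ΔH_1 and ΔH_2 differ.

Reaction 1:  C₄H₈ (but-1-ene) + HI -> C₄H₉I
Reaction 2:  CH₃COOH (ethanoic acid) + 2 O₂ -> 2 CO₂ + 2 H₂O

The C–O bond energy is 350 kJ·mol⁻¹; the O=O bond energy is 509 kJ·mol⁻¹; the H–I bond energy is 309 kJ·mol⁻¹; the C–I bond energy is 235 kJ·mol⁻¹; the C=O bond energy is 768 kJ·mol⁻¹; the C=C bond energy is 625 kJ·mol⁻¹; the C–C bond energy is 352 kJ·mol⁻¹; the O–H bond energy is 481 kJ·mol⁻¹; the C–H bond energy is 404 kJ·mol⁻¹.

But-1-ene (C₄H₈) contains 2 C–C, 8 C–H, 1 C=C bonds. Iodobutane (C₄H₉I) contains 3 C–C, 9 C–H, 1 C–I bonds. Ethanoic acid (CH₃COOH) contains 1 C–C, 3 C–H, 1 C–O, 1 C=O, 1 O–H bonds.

Reaction 1:
  Bonds broken (reactants):
    C–C: 2 × 352 = 704
    C–H: 8 × 404 = 3232
    C=C: 1 × 625 = 625
    H–I: 1 × 309 = 309
    Σ(broken) = 4870 kJ
  Bonds formed (products):
    C–C: 3 × 352 = 1056
    C–H: 9 × 404 = 3636
    C–I: 1 × 235 = 235
    Σ(formed) = 4927 kJ
  ΔH_1 = 4870 − 4927 = −57 kJ
Reaction 2:
  Bonds broken (reactants):
    C–C: 1 × 352 = 352
    C–H: 3 × 404 = 1212
    C–O: 1 × 350 = 350
    C=O: 1 × 768 = 768
    O–H: 1 × 481 = 481
    O=O: 2 × 509 = 1018
    Σ(broken) = 4181 kJ
  Bonds formed (products):
    C=O: 4 × 768 = 3072
    O–H: 4 × 481 = 1924
    Σ(formed) = 4996 kJ
  ΔH_2 = 4181 − 4996 = −815 kJ
ΔH_1 − ΔH_2 = +758 kJ, so reaction 2 has the more negative ΔH; |ΔH_1 − ΔH_2| = 758 kJ.

Reaction 2, by 758 kJ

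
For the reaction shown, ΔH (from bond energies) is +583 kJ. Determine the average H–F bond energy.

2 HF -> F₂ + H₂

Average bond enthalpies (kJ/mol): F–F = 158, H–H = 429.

Let D be the H–F bond energy.
Σ(broken) = 2×D = 2D
Σ(formed) = 1×158 + 1×429 = 587
ΔH = Σ(broken) − Σ(formed) = (2D) − (587) = −587 + 2D
Setting this equal to +583 kJ gives 2D = 1170, so D = 585 kJ/mol.

D(H–F) ≈ 585 kJ/mol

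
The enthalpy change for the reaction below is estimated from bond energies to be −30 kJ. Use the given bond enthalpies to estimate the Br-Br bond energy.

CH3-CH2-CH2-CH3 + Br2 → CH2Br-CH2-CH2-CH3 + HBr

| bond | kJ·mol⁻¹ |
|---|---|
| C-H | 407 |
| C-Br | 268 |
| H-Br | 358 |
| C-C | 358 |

Let D be the Br-Br bond energy.
Σ(broken) = 1×D + 3×358 + 10×407 = 5144 + D
Σ(formed) = 1×268 + 3×358 + 9×407 + 1×358 = 5363
ΔH = Σ(broken) − Σ(formed) = (5144 + D) − (5363) = −219 + D
Setting this equal to −30 kJ gives D = 189 kJ/mol.

D(Br-Br) ≈ 189 kJ/mol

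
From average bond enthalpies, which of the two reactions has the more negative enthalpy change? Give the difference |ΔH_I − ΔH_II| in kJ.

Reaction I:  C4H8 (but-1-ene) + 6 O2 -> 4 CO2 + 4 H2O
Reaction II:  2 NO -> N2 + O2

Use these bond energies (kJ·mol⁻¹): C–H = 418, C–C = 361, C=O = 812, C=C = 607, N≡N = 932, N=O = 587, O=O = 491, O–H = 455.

Reaction I, by 2268 kJ

Reaction I:
  Bonds broken (reactants):
    C–C: 2 × 361 = 722
    C–H: 8 × 418 = 3344
    C=C: 1 × 607 = 607
    O=O: 6 × 491 = 2946
    Σ(broken) = 7619 kJ
  Bonds formed (products):
    C=O: 8 × 812 = 6496
    O–H: 8 × 455 = 3640
    Σ(formed) = 10136 kJ
  ΔH_I = 7619 − 10136 = −2517 kJ
Reaction II:
  Bonds broken (reactants):
    N=O: 2 × 587 = 1174
    Σ(broken) = 1174 kJ
  Bonds formed (products):
    N≡N: 1 × 932 = 932
    O=O: 1 × 491 = 491
    Σ(formed) = 1423 kJ
  ΔH_II = 1174 − 1423 = −249 kJ
ΔH_I − ΔH_II = −2268 kJ, so reaction I has the more negative ΔH; |ΔH_I − ΔH_II| = 2268 kJ.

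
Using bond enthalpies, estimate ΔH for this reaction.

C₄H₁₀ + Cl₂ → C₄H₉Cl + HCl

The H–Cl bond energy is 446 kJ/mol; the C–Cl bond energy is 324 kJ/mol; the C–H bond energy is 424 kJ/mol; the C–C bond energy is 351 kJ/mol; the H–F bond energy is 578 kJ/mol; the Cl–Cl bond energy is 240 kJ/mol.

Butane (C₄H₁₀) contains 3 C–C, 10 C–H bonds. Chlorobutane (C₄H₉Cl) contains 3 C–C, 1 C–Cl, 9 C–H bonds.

Bonds broken (reactants):
  C–C: 3 × 351 = 1053
  C–H: 10 × 424 = 4240
  Cl–Cl: 1 × 240 = 240
  Σ(broken) = 5533 kJ
Bonds formed (products):
  C–C: 3 × 351 = 1053
  C–Cl: 1 × 324 = 324
  C–H: 9 × 424 = 3816
  H–Cl: 1 × 446 = 446
  Σ(formed) = 5639 kJ
ΔH = Σ(broken) − Σ(formed) = 5533 − 5639 = −106 kJ

ΔH ≈ −106 kJ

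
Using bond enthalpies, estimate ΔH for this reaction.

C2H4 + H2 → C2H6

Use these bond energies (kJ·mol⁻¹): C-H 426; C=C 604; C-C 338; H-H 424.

Bonds broken (reactants):
  C-H: 4 × 426 = 1704
  C=C: 1 × 604 = 604
  H-H: 1 × 424 = 424
  Σ(broken) = 2732 kJ
Bonds formed (products):
  C-C: 1 × 338 = 338
  C-H: 6 × 426 = 2556
  Σ(formed) = 2894 kJ
ΔH = Σ(broken) − Σ(formed) = 2732 − 2894 = −162 kJ

ΔH ≈ −162 kJ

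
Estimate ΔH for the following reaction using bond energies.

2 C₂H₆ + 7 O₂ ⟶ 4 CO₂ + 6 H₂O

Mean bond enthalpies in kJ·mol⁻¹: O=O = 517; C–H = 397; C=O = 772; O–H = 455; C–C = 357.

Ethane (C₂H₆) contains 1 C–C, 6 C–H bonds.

ΔH ≈ −2539 kJ

Bonds broken (reactants):
  C–C: 2 × 357 = 714
  C–H: 12 × 397 = 4764
  O=O: 7 × 517 = 3619
  Σ(broken) = 9097 kJ
Bonds formed (products):
  C=O: 8 × 772 = 6176
  O–H: 12 × 455 = 5460
  Σ(formed) = 11636 kJ
ΔH = Σ(broken) − Σ(formed) = 9097 − 11636 = −2539 kJ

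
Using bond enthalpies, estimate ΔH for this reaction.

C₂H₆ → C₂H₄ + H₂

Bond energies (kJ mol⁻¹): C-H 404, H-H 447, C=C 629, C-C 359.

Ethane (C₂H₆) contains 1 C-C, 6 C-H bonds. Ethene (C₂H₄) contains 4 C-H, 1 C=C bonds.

ΔH ≈ +91 kJ

Bonds broken (reactants):
  C-C: 1 × 359 = 359
  C-H: 6 × 404 = 2424
  Σ(broken) = 2783 kJ
Bonds formed (products):
  C-H: 4 × 404 = 1616
  C=C: 1 × 629 = 629
  H-H: 1 × 447 = 447
  Σ(formed) = 2692 kJ
ΔH = Σ(broken) − Σ(formed) = 2783 − 2692 = +91 kJ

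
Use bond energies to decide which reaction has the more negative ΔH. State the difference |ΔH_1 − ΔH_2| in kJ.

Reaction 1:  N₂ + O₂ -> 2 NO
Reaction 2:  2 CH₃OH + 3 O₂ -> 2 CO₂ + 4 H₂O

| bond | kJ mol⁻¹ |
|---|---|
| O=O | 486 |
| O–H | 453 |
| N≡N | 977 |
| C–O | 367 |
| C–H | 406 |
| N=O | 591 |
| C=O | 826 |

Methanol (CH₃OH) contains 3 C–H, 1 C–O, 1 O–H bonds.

Reaction 2, by 1675 kJ

Reaction 1:
  Bonds broken (reactants):
    N≡N: 1 × 977 = 977
    O=O: 1 × 486 = 486
    Σ(broken) = 1463 kJ
  Bonds formed (products):
    N=O: 2 × 591 = 1182
    Σ(formed) = 1182 kJ
  ΔH_1 = 1463 − 1182 = +281 kJ
Reaction 2:
  Bonds broken (reactants):
    C–H: 6 × 406 = 2436
    C–O: 2 × 367 = 734
    O–H: 2 × 453 = 906
    O=O: 3 × 486 = 1458
    Σ(broken) = 5534 kJ
  Bonds formed (products):
    C=O: 4 × 826 = 3304
    O–H: 8 × 453 = 3624
    Σ(formed) = 6928 kJ
  ΔH_2 = 5534 − 6928 = −1394 kJ
ΔH_1 − ΔH_2 = +1675 kJ, so reaction 2 has the more negative ΔH; |ΔH_1 − ΔH_2| = 1675 kJ.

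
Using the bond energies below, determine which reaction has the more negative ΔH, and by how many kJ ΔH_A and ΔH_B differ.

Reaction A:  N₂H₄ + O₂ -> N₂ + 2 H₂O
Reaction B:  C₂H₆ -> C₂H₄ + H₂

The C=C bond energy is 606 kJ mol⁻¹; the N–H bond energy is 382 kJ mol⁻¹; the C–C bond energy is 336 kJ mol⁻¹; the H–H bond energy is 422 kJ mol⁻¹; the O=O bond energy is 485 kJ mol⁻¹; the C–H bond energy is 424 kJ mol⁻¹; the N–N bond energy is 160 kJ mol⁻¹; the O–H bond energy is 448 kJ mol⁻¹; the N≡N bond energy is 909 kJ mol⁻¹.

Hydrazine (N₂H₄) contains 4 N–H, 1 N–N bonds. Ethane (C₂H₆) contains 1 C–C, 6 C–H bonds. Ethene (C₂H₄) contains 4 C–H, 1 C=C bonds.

Reaction A, by 684 kJ

Reaction A:
  Bonds broken (reactants):
    N–H: 4 × 382 = 1528
    N–N: 1 × 160 = 160
    O=O: 1 × 485 = 485
    Σ(broken) = 2173 kJ
  Bonds formed (products):
    N≡N: 1 × 909 = 909
    O–H: 4 × 448 = 1792
    Σ(formed) = 2701 kJ
  ΔH_A = 2173 − 2701 = −528 kJ
Reaction B:
  Bonds broken (reactants):
    C–C: 1 × 336 = 336
    C–H: 6 × 424 = 2544
    Σ(broken) = 2880 kJ
  Bonds formed (products):
    C–H: 4 × 424 = 1696
    C=C: 1 × 606 = 606
    H–H: 1 × 422 = 422
    Σ(formed) = 2724 kJ
  ΔH_B = 2880 − 2724 = +156 kJ
ΔH_A − ΔH_B = −684 kJ, so reaction A has the more negative ΔH; |ΔH_A − ΔH_B| = 684 kJ.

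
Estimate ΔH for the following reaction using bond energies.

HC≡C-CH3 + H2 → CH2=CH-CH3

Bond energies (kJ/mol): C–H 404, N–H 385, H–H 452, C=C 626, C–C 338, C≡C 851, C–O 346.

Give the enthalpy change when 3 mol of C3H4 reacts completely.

ΔH = −393 kJ

Bonds broken (reactants):
  C≡C: 1 × 851 = 851
  C–C: 1 × 338 = 338
  C–H: 4 × 404 = 1616
  H–H: 1 × 452 = 452
  Σ(broken) = 3257 kJ
Bonds formed (products):
  C–C: 1 × 338 = 338
  C–H: 6 × 404 = 2424
  C=C: 1 × 626 = 626
  Σ(formed) = 3388 kJ
ΔH = Σ(broken) − Σ(formed) = 3257 − 3388 = −131 kJ
For 3× the reaction as written: 3 × (−131) = −393 kJ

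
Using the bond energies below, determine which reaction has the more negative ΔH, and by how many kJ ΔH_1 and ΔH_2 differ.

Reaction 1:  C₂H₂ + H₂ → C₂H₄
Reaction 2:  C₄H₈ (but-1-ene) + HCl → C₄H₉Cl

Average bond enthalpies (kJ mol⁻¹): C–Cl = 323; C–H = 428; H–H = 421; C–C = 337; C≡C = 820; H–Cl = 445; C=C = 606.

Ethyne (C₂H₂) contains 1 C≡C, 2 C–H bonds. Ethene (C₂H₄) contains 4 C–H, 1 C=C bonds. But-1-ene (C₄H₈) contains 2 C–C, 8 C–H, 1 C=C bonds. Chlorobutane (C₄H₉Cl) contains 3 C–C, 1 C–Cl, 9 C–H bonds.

Reaction 1:
  Bonds broken (reactants):
    C≡C: 1 × 820 = 820
    C–H: 2 × 428 = 856
    H–H: 1 × 421 = 421
    Σ(broken) = 2097 kJ
  Bonds formed (products):
    C–H: 4 × 428 = 1712
    C=C: 1 × 606 = 606
    Σ(formed) = 2318 kJ
  ΔH_1 = 2097 − 2318 = −221 kJ
Reaction 2:
  Bonds broken (reactants):
    C–C: 2 × 337 = 674
    C–H: 8 × 428 = 3424
    C=C: 1 × 606 = 606
    H–Cl: 1 × 445 = 445
    Σ(broken) = 5149 kJ
  Bonds formed (products):
    C–C: 3 × 337 = 1011
    C–Cl: 1 × 323 = 323
    C–H: 9 × 428 = 3852
    Σ(formed) = 5186 kJ
  ΔH_2 = 5149 − 5186 = −37 kJ
ΔH_1 − ΔH_2 = −184 kJ, so reaction 1 has the more negative ΔH; |ΔH_1 − ΔH_2| = 184 kJ.

Reaction 1, by 184 kJ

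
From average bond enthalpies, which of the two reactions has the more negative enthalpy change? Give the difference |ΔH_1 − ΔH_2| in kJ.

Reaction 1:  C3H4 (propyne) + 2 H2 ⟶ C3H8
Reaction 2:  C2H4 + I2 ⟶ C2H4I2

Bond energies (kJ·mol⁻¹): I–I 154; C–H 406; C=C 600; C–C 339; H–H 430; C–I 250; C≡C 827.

Reaction 1:
  Bonds broken (reactants):
    C≡C: 1 × 827 = 827
    C–C: 1 × 339 = 339
    C–H: 4 × 406 = 1624
    H–H: 2 × 430 = 860
    Σ(broken) = 3650 kJ
  Bonds formed (products):
    C–C: 2 × 339 = 678
    C–H: 8 × 406 = 3248
    Σ(formed) = 3926 kJ
  ΔH_1 = 3650 − 3926 = −276 kJ
Reaction 2:
  Bonds broken (reactants):
    C–H: 4 × 406 = 1624
    C=C: 1 × 600 = 600
    I–I: 1 × 154 = 154
    Σ(broken) = 2378 kJ
  Bonds formed (products):
    C–C: 1 × 339 = 339
    C–H: 4 × 406 = 1624
    C–I: 2 × 250 = 500
    Σ(formed) = 2463 kJ
  ΔH_2 = 2378 − 2463 = −85 kJ
ΔH_1 − ΔH_2 = −191 kJ, so reaction 1 has the more negative ΔH; |ΔH_1 − ΔH_2| = 191 kJ.

Reaction 1, by 191 kJ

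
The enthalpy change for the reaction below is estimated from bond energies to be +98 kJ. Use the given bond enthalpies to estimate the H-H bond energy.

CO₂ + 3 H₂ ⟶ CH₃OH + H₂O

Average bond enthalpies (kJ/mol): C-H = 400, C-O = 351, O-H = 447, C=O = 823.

D(H-H) ≈ 448 kJ/mol

Let D be the H-H bond energy.
Σ(broken) = 2×823 + 3×D = 1646 + 3D
Σ(formed) = 3×400 + 1×351 + 3×447 = 2892
ΔH = Σ(broken) − Σ(formed) = (1646 + 3D) − (2892) = −1246 + 3D
Setting this equal to +98 kJ gives 3D = 1344, so D = 448 kJ/mol.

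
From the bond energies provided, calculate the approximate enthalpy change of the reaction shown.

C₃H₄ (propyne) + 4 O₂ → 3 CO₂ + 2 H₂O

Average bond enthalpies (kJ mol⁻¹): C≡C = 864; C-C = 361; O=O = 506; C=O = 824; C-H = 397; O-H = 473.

Bonds broken (reactants):
  C≡C: 1 × 864 = 864
  C-C: 1 × 361 = 361
  C-H: 4 × 397 = 1588
  O=O: 4 × 506 = 2024
  Σ(broken) = 4837 kJ
Bonds formed (products):
  C=O: 6 × 824 = 4944
  O-H: 4 × 473 = 1892
  Σ(formed) = 6836 kJ
ΔH = Σ(broken) − Σ(formed) = 4837 − 6836 = −1999 kJ

ΔH ≈ −1999 kJ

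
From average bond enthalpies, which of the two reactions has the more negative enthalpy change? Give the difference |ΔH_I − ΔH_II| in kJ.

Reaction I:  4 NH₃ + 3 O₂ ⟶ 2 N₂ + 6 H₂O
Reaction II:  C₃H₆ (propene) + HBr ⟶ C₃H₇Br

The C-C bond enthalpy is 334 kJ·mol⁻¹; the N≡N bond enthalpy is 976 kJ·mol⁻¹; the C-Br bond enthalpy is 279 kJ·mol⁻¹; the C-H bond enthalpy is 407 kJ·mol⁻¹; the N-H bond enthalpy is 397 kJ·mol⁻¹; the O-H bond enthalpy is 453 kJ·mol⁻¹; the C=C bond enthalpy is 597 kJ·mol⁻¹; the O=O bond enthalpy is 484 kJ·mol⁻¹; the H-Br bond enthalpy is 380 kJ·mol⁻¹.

Reaction I, by 1129 kJ

Reaction I:
  Bonds broken (reactants):
    N-H: 12 × 397 = 4764
    O=O: 3 × 484 = 1452
    Σ(broken) = 6216 kJ
  Bonds formed (products):
    N≡N: 2 × 976 = 1952
    O-H: 12 × 453 = 5436
    Σ(formed) = 7388 kJ
  ΔH_I = 6216 − 7388 = −1172 kJ
Reaction II:
  Bonds broken (reactants):
    C-C: 1 × 334 = 334
    C-H: 6 × 407 = 2442
    C=C: 1 × 597 = 597
    H-Br: 1 × 380 = 380
    Σ(broken) = 3753 kJ
  Bonds formed (products):
    C-Br: 1 × 279 = 279
    C-C: 2 × 334 = 668
    C-H: 7 × 407 = 2849
    Σ(formed) = 3796 kJ
  ΔH_II = 3753 − 3796 = −43 kJ
ΔH_I − ΔH_II = −1129 kJ, so reaction I has the more negative ΔH; |ΔH_I − ΔH_II| = 1129 kJ.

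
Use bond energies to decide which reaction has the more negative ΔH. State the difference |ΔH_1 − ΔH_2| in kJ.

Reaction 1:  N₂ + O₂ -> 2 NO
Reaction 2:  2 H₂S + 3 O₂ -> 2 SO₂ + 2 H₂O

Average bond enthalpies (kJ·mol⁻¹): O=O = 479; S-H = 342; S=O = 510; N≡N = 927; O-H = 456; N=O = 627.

Reaction 1:
  Bonds broken (reactants):
    N≡N: 1 × 927 = 927
    O=O: 1 × 479 = 479
    Σ(broken) = 1406 kJ
  Bonds formed (products):
    N=O: 2 × 627 = 1254
    Σ(formed) = 1254 kJ
  ΔH_1 = 1406 − 1254 = +152 kJ
Reaction 2:
  Bonds broken (reactants):
    O=O: 3 × 479 = 1437
    S-H: 4 × 342 = 1368
    Σ(broken) = 2805 kJ
  Bonds formed (products):
    O-H: 4 × 456 = 1824
    S=O: 4 × 510 = 2040
    Σ(formed) = 3864 kJ
  ΔH_2 = 2805 − 3864 = −1059 kJ
ΔH_1 − ΔH_2 = +1211 kJ, so reaction 2 has the more negative ΔH; |ΔH_1 − ΔH_2| = 1211 kJ.

Reaction 2, by 1211 kJ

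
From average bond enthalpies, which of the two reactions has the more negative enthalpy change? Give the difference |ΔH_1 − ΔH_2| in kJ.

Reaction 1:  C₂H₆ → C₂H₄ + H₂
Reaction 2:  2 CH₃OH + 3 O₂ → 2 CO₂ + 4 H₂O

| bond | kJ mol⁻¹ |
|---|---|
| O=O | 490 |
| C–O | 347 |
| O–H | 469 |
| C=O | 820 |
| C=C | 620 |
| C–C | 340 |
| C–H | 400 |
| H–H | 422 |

Reaction 1:
  Bonds broken (reactants):
    C–C: 1 × 340 = 340
    C–H: 6 × 400 = 2400
    Σ(broken) = 2740 kJ
  Bonds formed (products):
    C–H: 4 × 400 = 1600
    C=C: 1 × 620 = 620
    H–H: 1 × 422 = 422
    Σ(formed) = 2642 kJ
  ΔH_1 = 2740 − 2642 = +98 kJ
Reaction 2:
  Bonds broken (reactants):
    C–H: 6 × 400 = 2400
    C–O: 2 × 347 = 694
    O–H: 2 × 469 = 938
    O=O: 3 × 490 = 1470
    Σ(broken) = 5502 kJ
  Bonds formed (products):
    C=O: 4 × 820 = 3280
    O–H: 8 × 469 = 3752
    Σ(formed) = 7032 kJ
  ΔH_2 = 5502 − 7032 = −1530 kJ
ΔH_1 − ΔH_2 = +1628 kJ, so reaction 2 has the more negative ΔH; |ΔH_1 − ΔH_2| = 1628 kJ.

Reaction 2, by 1628 kJ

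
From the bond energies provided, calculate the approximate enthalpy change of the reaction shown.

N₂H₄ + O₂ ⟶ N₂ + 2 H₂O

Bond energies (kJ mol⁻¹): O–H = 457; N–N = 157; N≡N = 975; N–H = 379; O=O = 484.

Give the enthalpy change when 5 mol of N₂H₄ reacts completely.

ΔH = −3230 kJ

Bonds broken (reactants):
  N–H: 4 × 379 = 1516
  N–N: 1 × 157 = 157
  O=O: 1 × 484 = 484
  Σ(broken) = 2157 kJ
Bonds formed (products):
  N≡N: 1 × 975 = 975
  O–H: 4 × 457 = 1828
  Σ(formed) = 2803 kJ
ΔH = Σ(broken) − Σ(formed) = 2157 − 2803 = −646 kJ
For 5× the reaction as written: 5 × (−646) = −3230 kJ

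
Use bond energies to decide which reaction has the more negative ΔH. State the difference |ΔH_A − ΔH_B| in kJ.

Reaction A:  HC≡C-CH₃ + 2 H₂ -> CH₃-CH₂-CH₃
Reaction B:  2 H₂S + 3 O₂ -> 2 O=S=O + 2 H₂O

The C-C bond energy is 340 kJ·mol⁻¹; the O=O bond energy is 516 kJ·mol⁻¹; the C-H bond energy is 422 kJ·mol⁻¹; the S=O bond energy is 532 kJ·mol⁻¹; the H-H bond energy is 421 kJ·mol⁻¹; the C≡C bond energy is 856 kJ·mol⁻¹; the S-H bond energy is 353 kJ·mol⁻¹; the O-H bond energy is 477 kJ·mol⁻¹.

Reaction B, by 746 kJ

Reaction A:
  Bonds broken (reactants):
    C≡C: 1 × 856 = 856
    C-C: 1 × 340 = 340
    C-H: 4 × 422 = 1688
    H-H: 2 × 421 = 842
    Σ(broken) = 3726 kJ
  Bonds formed (products):
    C-C: 2 × 340 = 680
    C-H: 8 × 422 = 3376
    Σ(formed) = 4056 kJ
  ΔH_A = 3726 − 4056 = −330 kJ
Reaction B:
  Bonds broken (reactants):
    O=O: 3 × 516 = 1548
    S-H: 4 × 353 = 1412
    Σ(broken) = 2960 kJ
  Bonds formed (products):
    O-H: 4 × 477 = 1908
    S=O: 4 × 532 = 2128
    Σ(formed) = 4036 kJ
  ΔH_B = 2960 − 4036 = −1076 kJ
ΔH_A − ΔH_B = +746 kJ, so reaction B has the more negative ΔH; |ΔH_A − ΔH_B| = 746 kJ.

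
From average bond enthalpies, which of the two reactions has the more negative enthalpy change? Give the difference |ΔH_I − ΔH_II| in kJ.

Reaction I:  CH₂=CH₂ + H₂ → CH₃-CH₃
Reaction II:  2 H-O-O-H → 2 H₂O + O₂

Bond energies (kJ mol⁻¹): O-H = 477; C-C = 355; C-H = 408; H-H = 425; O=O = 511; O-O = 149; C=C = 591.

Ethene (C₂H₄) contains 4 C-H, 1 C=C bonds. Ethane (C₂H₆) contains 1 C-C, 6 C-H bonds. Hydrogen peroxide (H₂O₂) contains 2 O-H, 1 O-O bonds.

Reaction II, by 58 kJ

Reaction I:
  Bonds broken (reactants):
    C-H: 4 × 408 = 1632
    C=C: 1 × 591 = 591
    H-H: 1 × 425 = 425
    Σ(broken) = 2648 kJ
  Bonds formed (products):
    C-C: 1 × 355 = 355
    C-H: 6 × 408 = 2448
    Σ(formed) = 2803 kJ
  ΔH_I = 2648 − 2803 = −155 kJ
Reaction II:
  Bonds broken (reactants):
    O-H: 4 × 477 = 1908
    O-O: 2 × 149 = 298
    Σ(broken) = 2206 kJ
  Bonds formed (products):
    O-H: 4 × 477 = 1908
    O=O: 1 × 511 = 511
    Σ(formed) = 2419 kJ
  ΔH_II = 2206 − 2419 = −213 kJ
ΔH_I − ΔH_II = +58 kJ, so reaction II has the more negative ΔH; |ΔH_I − ΔH_II| = 58 kJ.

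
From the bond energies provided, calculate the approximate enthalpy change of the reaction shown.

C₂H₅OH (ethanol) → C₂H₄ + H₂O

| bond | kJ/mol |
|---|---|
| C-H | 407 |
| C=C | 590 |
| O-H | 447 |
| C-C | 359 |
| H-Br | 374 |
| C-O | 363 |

Bonds broken (reactants):
  C-C: 1 × 359 = 359
  C-H: 5 × 407 = 2035
  C-O: 1 × 363 = 363
  O-H: 1 × 447 = 447
  Σ(broken) = 3204 kJ
Bonds formed (products):
  C-H: 4 × 407 = 1628
  C=C: 1 × 590 = 590
  O-H: 2 × 447 = 894
  Σ(formed) = 3112 kJ
ΔH = Σ(broken) − Σ(formed) = 3204 − 3112 = +92 kJ

ΔH ≈ +92 kJ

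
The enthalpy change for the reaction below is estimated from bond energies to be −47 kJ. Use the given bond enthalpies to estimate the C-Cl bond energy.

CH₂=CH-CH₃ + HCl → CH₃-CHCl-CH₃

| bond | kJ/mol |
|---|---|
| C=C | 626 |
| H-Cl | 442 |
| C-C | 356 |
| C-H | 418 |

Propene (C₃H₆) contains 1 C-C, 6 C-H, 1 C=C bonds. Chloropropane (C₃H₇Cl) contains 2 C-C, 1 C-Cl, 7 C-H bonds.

D(C-Cl) ≈ 341 kJ/mol

Let D be the C-Cl bond energy.
Σ(broken) = 1×356 + 6×418 + 1×626 + 1×442 = 3932
Σ(formed) = 2×356 + 1×D + 7×418 = 3638 + D
ΔH = Σ(broken) − Σ(formed) = (3932) − (3638 + D) = +294 − D
Setting this equal to −47 kJ gives D = 341 kJ/mol.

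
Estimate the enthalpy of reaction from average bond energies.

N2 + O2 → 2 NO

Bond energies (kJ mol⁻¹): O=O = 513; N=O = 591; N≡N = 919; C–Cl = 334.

Bonds broken (reactants):
  N≡N: 1 × 919 = 919
  O=O: 1 × 513 = 513
  Σ(broken) = 1432 kJ
Bonds formed (products):
  N=O: 2 × 591 = 1182
  Σ(formed) = 1182 kJ
ΔH = Σ(broken) − Σ(formed) = 1432 − 1182 = +250 kJ

ΔH ≈ +250 kJ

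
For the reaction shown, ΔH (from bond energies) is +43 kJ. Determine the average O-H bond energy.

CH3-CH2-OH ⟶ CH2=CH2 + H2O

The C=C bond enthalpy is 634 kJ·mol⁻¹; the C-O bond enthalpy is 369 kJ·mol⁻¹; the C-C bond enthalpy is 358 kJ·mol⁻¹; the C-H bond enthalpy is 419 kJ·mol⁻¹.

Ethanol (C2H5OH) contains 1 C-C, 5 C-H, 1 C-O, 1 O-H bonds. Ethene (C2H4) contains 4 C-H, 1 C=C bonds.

Let D be the O-H bond energy.
Σ(broken) = 1×358 + 5×419 + 1×369 + 1×D = 2822 + D
Σ(formed) = 4×419 + 1×634 + 2×D = 2310 + 2D
ΔH = Σ(broken) − Σ(formed) = (2822 + D) − (2310 + 2D) = +512 − D
Setting this equal to +43 kJ gives D = 469 kJ/mol.

D(O-H) ≈ 469 kJ/mol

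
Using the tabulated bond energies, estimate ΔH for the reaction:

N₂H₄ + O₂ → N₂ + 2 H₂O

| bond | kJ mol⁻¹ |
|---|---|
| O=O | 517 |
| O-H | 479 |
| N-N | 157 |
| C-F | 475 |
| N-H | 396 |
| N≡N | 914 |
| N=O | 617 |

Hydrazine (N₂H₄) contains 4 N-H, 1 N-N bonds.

ΔH ≈ −572 kJ

Bonds broken (reactants):
  N-H: 4 × 396 = 1584
  N-N: 1 × 157 = 157
  O=O: 1 × 517 = 517
  Σ(broken) = 2258 kJ
Bonds formed (products):
  N≡N: 1 × 914 = 914
  O-H: 4 × 479 = 1916
  Σ(formed) = 2830 kJ
ΔH = Σ(broken) − Σ(formed) = 2258 − 2830 = −572 kJ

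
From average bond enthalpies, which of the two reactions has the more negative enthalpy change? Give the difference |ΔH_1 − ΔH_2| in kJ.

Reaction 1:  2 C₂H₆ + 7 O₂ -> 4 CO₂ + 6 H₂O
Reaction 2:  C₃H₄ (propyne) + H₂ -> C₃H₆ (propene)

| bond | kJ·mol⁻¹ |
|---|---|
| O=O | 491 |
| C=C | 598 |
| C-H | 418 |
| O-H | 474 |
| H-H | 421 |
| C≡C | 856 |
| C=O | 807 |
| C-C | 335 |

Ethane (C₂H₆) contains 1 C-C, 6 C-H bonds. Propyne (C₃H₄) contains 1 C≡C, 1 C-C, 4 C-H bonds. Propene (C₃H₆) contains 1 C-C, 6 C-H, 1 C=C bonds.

Reaction 1, by 2864 kJ

Reaction 1:
  Bonds broken (reactants):
    C-C: 2 × 335 = 670
    C-H: 12 × 418 = 5016
    O=O: 7 × 491 = 3437
    Σ(broken) = 9123 kJ
  Bonds formed (products):
    C=O: 8 × 807 = 6456
    O-H: 12 × 474 = 5688
    Σ(formed) = 12144 kJ
  ΔH_1 = 9123 − 12144 = −3021 kJ
Reaction 2:
  Bonds broken (reactants):
    C≡C: 1 × 856 = 856
    C-C: 1 × 335 = 335
    C-H: 4 × 418 = 1672
    H-H: 1 × 421 = 421
    Σ(broken) = 3284 kJ
  Bonds formed (products):
    C-C: 1 × 335 = 335
    C-H: 6 × 418 = 2508
    C=C: 1 × 598 = 598
    Σ(formed) = 3441 kJ
  ΔH_2 = 3284 − 3441 = −157 kJ
ΔH_1 − ΔH_2 = −2864 kJ, so reaction 1 has the more negative ΔH; |ΔH_1 − ΔH_2| = 2864 kJ.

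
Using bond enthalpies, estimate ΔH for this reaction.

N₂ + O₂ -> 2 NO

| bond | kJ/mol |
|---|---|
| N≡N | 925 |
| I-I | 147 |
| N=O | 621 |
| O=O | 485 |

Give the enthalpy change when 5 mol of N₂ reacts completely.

ΔH = +840 kJ

Bonds broken (reactants):
  N≡N: 1 × 925 = 925
  O=O: 1 × 485 = 485
  Σ(broken) = 1410 kJ
Bonds formed (products):
  N=O: 2 × 621 = 1242
  Σ(formed) = 1242 kJ
ΔH = Σ(broken) − Σ(formed) = 1410 − 1242 = +168 kJ
For 5× the reaction as written: 5 × (+168) = +840 kJ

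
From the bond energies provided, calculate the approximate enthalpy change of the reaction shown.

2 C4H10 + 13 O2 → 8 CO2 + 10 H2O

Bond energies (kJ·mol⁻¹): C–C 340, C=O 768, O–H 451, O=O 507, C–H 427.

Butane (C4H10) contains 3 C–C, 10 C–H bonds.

Bonds broken (reactants):
  C–C: 6 × 340 = 2040
  C–H: 20 × 427 = 8540
  O=O: 13 × 507 = 6591
  Σ(broken) = 17171 kJ
Bonds formed (products):
  C=O: 16 × 768 = 12288
  O–H: 20 × 451 = 9020
  Σ(formed) = 21308 kJ
ΔH = Σ(broken) − Σ(formed) = 17171 − 21308 = −4137 kJ

ΔH ≈ −4137 kJ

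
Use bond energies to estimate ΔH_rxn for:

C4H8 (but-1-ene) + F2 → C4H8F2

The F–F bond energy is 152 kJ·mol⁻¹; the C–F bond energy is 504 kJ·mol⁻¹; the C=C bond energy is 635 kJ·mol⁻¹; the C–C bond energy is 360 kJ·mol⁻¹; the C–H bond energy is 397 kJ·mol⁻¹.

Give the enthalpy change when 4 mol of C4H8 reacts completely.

Bonds broken (reactants):
  C–C: 2 × 360 = 720
  C–H: 8 × 397 = 3176
  C=C: 1 × 635 = 635
  F–F: 1 × 152 = 152
  Σ(broken) = 4683 kJ
Bonds formed (products):
  C–C: 3 × 360 = 1080
  C–F: 2 × 504 = 1008
  C–H: 8 × 397 = 3176
  Σ(formed) = 5264 kJ
ΔH = Σ(broken) − Σ(formed) = 4683 − 5264 = −581 kJ
For 4× the reaction as written: 4 × (−581) = −2324 kJ

ΔH = −2324 kJ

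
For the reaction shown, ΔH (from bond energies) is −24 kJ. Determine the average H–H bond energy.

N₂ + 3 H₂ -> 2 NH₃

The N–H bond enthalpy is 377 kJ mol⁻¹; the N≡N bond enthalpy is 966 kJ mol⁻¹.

Let D be the H–H bond energy.
Σ(broken) = 3×D + 1×966 = 966 + 3D
Σ(formed) = 6×377 = 2262
ΔH = Σ(broken) − Σ(formed) = (966 + 3D) − (2262) = −1296 + 3D
Setting this equal to −24 kJ gives 3D = 1272, so D = 424 kJ/mol.

D(H–H) ≈ 424 kJ/mol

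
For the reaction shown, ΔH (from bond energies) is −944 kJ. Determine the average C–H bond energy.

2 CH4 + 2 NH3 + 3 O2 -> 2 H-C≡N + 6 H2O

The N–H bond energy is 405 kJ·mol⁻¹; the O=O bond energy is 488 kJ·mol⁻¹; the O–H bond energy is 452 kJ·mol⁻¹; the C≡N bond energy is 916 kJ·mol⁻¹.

D(C–H) ≈ 403 kJ/mol

Let D be the C–H bond energy.
Σ(broken) = 8×D + 6×405 + 3×488 = 3894 + 8D
Σ(formed) = 2×916 + 2×D + 12×452 = 7256 + 2D
ΔH = Σ(broken) − Σ(formed) = (3894 + 8D) − (7256 + 2D) = −3362 + 6D
Setting this equal to −944 kJ gives 6D = 2418, so D = 403 kJ/mol.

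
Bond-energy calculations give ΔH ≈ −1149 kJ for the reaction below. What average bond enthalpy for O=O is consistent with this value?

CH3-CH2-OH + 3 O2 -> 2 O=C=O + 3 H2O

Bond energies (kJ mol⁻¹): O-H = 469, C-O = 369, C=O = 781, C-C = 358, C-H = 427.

D(O=O) ≈ 486 kJ/mol

Let D be the O=O bond energy.
Σ(broken) = 1×358 + 5×427 + 1×369 + 1×469 + 3×D = 3331 + 3D
Σ(formed) = 4×781 + 6×469 = 5938
ΔH = Σ(broken) − Σ(formed) = (3331 + 3D) − (5938) = −2607 + 3D
Setting this equal to −1149 kJ gives 3D = 1458, so D = 486 kJ/mol.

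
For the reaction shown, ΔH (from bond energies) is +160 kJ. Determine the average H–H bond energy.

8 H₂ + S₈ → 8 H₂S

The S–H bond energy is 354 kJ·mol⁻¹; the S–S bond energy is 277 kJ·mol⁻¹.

Let D be the H–H bond energy.
Σ(broken) = 8×D + 8×277 = 2216 + 8D
Σ(formed) = 16×354 = 5664
ΔH = Σ(broken) − Σ(formed) = (2216 + 8D) − (5664) = −3448 + 8D
Setting this equal to +160 kJ gives 8D = 3608, so D = 451 kJ/mol.

D(H–H) ≈ 451 kJ/mol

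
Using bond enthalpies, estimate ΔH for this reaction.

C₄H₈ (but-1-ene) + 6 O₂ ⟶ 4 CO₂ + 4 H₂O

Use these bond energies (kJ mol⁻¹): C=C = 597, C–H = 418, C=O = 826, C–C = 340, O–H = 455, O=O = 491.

Bonds broken (reactants):
  C–C: 2 × 340 = 680
  C–H: 8 × 418 = 3344
  C=C: 1 × 597 = 597
  O=O: 6 × 491 = 2946
  Σ(broken) = 7567 kJ
Bonds formed (products):
  C=O: 8 × 826 = 6608
  O–H: 8 × 455 = 3640
  Σ(formed) = 10248 kJ
ΔH = Σ(broken) − Σ(formed) = 7567 − 10248 = −2681 kJ

ΔH ≈ −2681 kJ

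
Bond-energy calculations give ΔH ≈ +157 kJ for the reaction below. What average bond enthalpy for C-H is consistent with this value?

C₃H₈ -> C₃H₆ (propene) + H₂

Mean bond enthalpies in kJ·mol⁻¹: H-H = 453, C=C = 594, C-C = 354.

D(C-H) ≈ 425 kJ/mol

Let D be the C-H bond energy.
Σ(broken) = 2×354 + 8×D = 708 + 8D
Σ(formed) = 1×354 + 6×D + 1×594 + 1×453 = 1401 + 6D
ΔH = Σ(broken) − Σ(formed) = (708 + 8D) − (1401 + 6D) = −693 + 2D
Setting this equal to +157 kJ gives 2D = 850, so D = 425 kJ/mol.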